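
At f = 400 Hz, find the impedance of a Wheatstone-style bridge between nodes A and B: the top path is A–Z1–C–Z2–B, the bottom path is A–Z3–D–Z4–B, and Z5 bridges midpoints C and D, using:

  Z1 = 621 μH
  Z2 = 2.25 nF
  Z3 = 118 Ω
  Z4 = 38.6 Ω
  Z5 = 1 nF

Step 1 — Angular frequency: ω = 2π·f = 2π·400 = 2513 rad/s.
Step 2 — Component impedances:
  Z1: Z = jωL = j·2513·0.000621 = 0 + j1.561 Ω
  Z2: Z = 1/(jωC) = -j/(ω·C) = 0 - j1.768e+05 Ω
  Z3: Z = R = 118 Ω
  Z4: Z = R = 38.6 Ω
  Z5: Z = 1/(jωC) = -j/(ω·C) = 0 - j3.979e+05 Ω
Step 3 — Bridge requires nodal analysis (the Z5 bridge couples midpoints C and D, so the two paths cannot be reduced to a simple series/parallel combination). Setting node B to ground and injecting 1 A at node A, the 3-node admittance system at A, C, D solves to V_A = Z_AB = 156.6 - j0.1737 Ω = 156.6∠-0.1° Ω.

Z = 156.6 - j0.1737 Ω = 156.6∠-0.1° Ω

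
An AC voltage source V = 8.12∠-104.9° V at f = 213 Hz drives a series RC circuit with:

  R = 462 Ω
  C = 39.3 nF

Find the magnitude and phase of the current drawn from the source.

Step 1 — Angular frequency: ω = 2π·f = 2π·213 = 1338 rad/s.
Step 2 — Component impedances:
  R: Z = R = 462 Ω
  C: Z = 1/(jωC) = -j/(ω·C) = 0 - j1.901e+04 Ω
Step 3 — Series combination: Z_total = R + C = 462 - j1.901e+04 Ω = 1.902e+04∠-88.6° Ω.
Step 4 — Source phasor: V = 8.12∠-104.9° V = -2.088 - j7.847 V.
Step 5 — Ohm's law: I = V / Z_total = (-2.088 - j7.847) / (462 - j1.901e+04) = 0.0004098 - j0.0001198 A.
Step 6 — Convert to polar: |I| = 0.000427 A, ∠I = -16.3°.

I = 0.000427∠-16.3° A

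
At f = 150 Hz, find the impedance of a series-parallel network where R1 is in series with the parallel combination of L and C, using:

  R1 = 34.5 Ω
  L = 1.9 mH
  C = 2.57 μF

Step 1 — Angular frequency: ω = 2π·f = 2π·150 = 942.5 rad/s.
Step 2 — Component impedances:
  R1: Z = R = 34.5 Ω
  L: Z = jωL = j·942.5·0.0019 = 0 + j1.791 Ω
  C: Z = 1/(jωC) = -j/(ω·C) = 0 - j412.9 Ω
Step 3 — Parallel branch: L || C = 1/(1/L + 1/C) = 0 + j1.799 Ω.
Step 4 — Series with R1: Z_total = R1 + (L || C) = 34.5 + j1.799 Ω = 34.55∠3.0° Ω.

Z = 34.5 + j1.799 Ω = 34.55∠3.0° Ω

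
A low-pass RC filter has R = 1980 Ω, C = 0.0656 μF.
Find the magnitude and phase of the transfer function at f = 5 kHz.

Step 1 — Angular frequency: ω = 2π·5000 = 3.142e+04 rad/s.
Step 2 — Transfer function: H(jω) = 1/(1 + jωRC).
Step 3 — Denominator: 1 + jωRC = 1 + j·3.142e+04·1980·6.56e-08 = 1 + j4.081.
Step 4 — H = 0.05665 - j0.2312.
Step 5 — Magnitude: |H| = 0.238 (-12.5 dB); phase: φ = -76.2°.

|H| = 0.238 (-12.5 dB), φ = -76.2°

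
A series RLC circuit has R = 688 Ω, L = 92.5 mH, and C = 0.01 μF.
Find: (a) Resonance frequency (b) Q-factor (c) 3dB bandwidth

Step 1 — Resonance: ω₀ = 1/√(LC) = 1/√(0.0925·1e-08) = 3.288e+04 rad/s.
Step 2 — f₀ = ω₀/(2π) = 5233 Hz.
Step 3 — Series Q: Q = ω₀L/R = 3.288e+04·0.0925/688 = 4.421.
Step 4 — Bandwidth: Δω = ω₀/Q = 7438 rad/s; BW = Δω/(2π) = 1184 Hz.

(a) f₀ = 5233 Hz  (b) Q = 4.421  (c) BW = 1184 Hz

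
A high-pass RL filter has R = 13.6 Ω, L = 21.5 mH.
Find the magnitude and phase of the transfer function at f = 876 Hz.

Step 1 — Angular frequency: ω = 2π·876 = 5504 rad/s.
Step 2 — Transfer function: H(jω) = jωL/(R + jωL).
Step 3 — Numerator jωL = j·118.3; denominator R + jωL = 13.6 + j118.3.
Step 4 — H = 0.987 + j0.1134.
Step 5 — Magnitude: |H| = 0.9935 (-0.1 dB); phase: φ = 6.6°.

|H| = 0.9935 (-0.1 dB), φ = 6.6°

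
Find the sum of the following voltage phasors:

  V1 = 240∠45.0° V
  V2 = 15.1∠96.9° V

Step 1 — Convert each phasor to rectangular form:
  V1 = 240·(cos(45.0°) + j·sin(45.0°)) = 169.7 + j169.7 V
  V2 = 15.1·(cos(96.9°) + j·sin(96.9°)) = -1.814 + j14.99 V
Step 2 — Sum components: V_total = 167.9 + j184.7 V.
Step 3 — Convert to polar: |V_total| = 249.6 V, ∠V_total = 47.7°.

V_total = 249.6∠47.7° V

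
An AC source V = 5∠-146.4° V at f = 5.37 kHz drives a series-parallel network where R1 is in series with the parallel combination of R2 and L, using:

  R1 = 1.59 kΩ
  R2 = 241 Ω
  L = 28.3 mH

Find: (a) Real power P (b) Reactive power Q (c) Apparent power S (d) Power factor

Step 1 — Angular frequency: ω = 2π·f = 2π·5370 = 3.374e+04 rad/s.
Step 2 — Component impedances:
  R1: Z = R = 1590 Ω
  R2: Z = R = 241 Ω
  L: Z = jωL = j·3.374e+04·0.0283 = 0 + j954.9 Ω
Step 3 — Parallel branch: R2 || L = 1/(1/R2 + 1/L) = 226.6 + j57.18 Ω.
Step 4 — Series with R1: Z_total = R1 + (R2 || L) = 1817 + j57.18 Ω = 1817∠1.8° Ω.
Step 5 — Source phasor: V = 5∠-146.4° V = -4.165 - j2.767 V.
Step 6 — Current: I = V / Z = -0.002338 - j0.00145 A = 0.002751∠-148.2° A.
Step 7 — Complex power: S = V·I* = 0.01375 + j0.0004328 VA.
Step 8 — Real power: P = Re(S) = 0.01375 W.
Step 9 — Reactive power: Q = Im(S) = 0.0004328 VAR.
Step 10 — Apparent power: |S| = 0.01376 VA.
Step 11 — Power factor: PF = P/|S| = 0.9995 (lagging).

(a) P = 0.01375 W  (b) Q = 0.0004328 VAR  (c) S = 0.01376 VA  (d) PF = 0.9995 (lagging)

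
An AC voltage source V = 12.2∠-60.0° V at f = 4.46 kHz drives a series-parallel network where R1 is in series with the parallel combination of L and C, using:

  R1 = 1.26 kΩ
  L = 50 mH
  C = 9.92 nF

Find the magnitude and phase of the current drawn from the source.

Step 1 — Angular frequency: ω = 2π·f = 2π·4460 = 2.802e+04 rad/s.
Step 2 — Component impedances:
  R1: Z = R = 1260 Ω
  L: Z = jωL = j·2.802e+04·0.05 = 0 + j1401 Ω
  C: Z = 1/(jωC) = -j/(ω·C) = 0 - j3597 Ω
Step 3 — Parallel branch: L || C = 1/(1/L + 1/C) = 0 + j2295 Ω.
Step 4 — Series with R1: Z_total = R1 + (L || C) = 1260 + j2295 Ω = 2618∠61.2° Ω.
Step 5 — Source phasor: V = 12.2∠-60.0° V = 6.1 - j10.57 V.
Step 6 — Ohm's law: I = V / Z_total = (6.1 - j10.57) / (1260 + j2295) = -0.002416 - j0.003984 A.
Step 7 — Convert to polar: |I| = 0.00466 A, ∠I = -121.2°.

I = 0.00466∠-121.2° A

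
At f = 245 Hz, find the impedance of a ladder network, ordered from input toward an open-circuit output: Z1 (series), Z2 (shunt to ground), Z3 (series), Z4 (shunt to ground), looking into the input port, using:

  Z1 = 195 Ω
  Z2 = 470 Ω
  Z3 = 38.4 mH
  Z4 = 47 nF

Step 1 — Angular frequency: ω = 2π·f = 2π·245 = 1539 rad/s.
Step 2 — Component impedances:
  Z1: Z = R = 195 Ω
  Z2: Z = R = 470 Ω
  Z3: Z = jωL = j·1539·0.0384 = 0 + j59.11 Ω
  Z4: Z = 1/(jωC) = -j/(ω·C) = 0 - j1.382e+04 Ω
Step 3 — Ladder network (open output): work backward from the far end, alternating series and parallel combinations. Z_in = 664.5 - j16.03 Ω = 664.6∠-1.4° Ω.

Z = 664.5 - j16.03 Ω = 664.6∠-1.4° Ω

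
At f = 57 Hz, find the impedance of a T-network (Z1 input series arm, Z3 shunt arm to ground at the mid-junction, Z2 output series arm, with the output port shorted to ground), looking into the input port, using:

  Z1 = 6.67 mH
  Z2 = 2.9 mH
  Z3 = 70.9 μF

Step 1 — Angular frequency: ω = 2π·f = 2π·57 = 358.1 rad/s.
Step 2 — Component impedances:
  Z1: Z = jωL = j·358.1·0.00667 = 0 + j2.389 Ω
  Z2: Z = jωL = j·358.1·0.0029 = 0 + j1.039 Ω
  Z3: Z = 1/(jωC) = -j/(ω·C) = 0 - j39.38 Ω
Step 3 — With the output port shorted to ground, the output series arm Z2 runs from the junction to ground; the shunt arm Z3 also runs from the junction to ground. They appear in parallel: Z3 || Z2 = 0 + j1.067 Ω.
Step 4 — Series with input arm Z1: Z_in = Z1 + (Z3 || Z2) = 0 + j3.456 Ω = 3.456∠90.0° Ω.

Z = 0 + j3.456 Ω = 3.456∠90.0° Ω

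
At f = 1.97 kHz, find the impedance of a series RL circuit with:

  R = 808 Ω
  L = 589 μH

Step 1 — Angular frequency: ω = 2π·f = 2π·1970 = 1.238e+04 rad/s.
Step 2 — Component impedances:
  R: Z = R = 808 Ω
  L: Z = jωL = j·1.238e+04·0.000589 = 0 + j7.291 Ω
Step 3 — Series combination: Z_total = R + L = 808 + j7.291 Ω = 808∠0.5° Ω.

Z = 808 + j7.291 Ω = 808∠0.5° Ω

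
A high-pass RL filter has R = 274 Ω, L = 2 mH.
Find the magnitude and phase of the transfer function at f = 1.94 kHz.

Step 1 — Angular frequency: ω = 2π·1940 = 1.219e+04 rad/s.
Step 2 — Transfer function: H(jω) = jωL/(R + jωL).
Step 3 — Numerator jωL = j·24.38; denominator R + jωL = 274 + j24.38.
Step 4 — H = 0.007854 + j0.08827.
Step 5 — Magnitude: |H| = 0.08862 (-21.0 dB); phase: φ = 84.9°.

|H| = 0.08862 (-21.0 dB), φ = 84.9°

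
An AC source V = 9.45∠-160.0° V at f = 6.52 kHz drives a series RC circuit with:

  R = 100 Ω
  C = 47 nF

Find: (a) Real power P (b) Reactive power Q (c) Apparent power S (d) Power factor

Step 1 — Angular frequency: ω = 2π·f = 2π·6520 = 4.097e+04 rad/s.
Step 2 — Component impedances:
  R: Z = R = 100 Ω
  C: Z = 1/(jωC) = -j/(ω·C) = 0 - j519.4 Ω
Step 3 — Series combination: Z_total = R + C = 100 - j519.4 Ω = 528.9∠-79.1° Ω.
Step 4 — Source phasor: V = 9.45∠-160.0° V = -8.88 - j3.232 V.
Step 5 — Current: I = V / Z = 0.002826 - j0.01764 A = 0.01787∠-80.9° A.
Step 6 — Complex power: S = V·I* = 0.03192 - j0.1658 VA.
Step 7 — Real power: P = Re(S) = 0.03192 W.
Step 8 — Reactive power: Q = Im(S) = -0.1658 VAR.
Step 9 — Apparent power: |S| = 0.1688 VA.
Step 10 — Power factor: PF = P/|S| = 0.1891 (leading).

(a) P = 0.03192 W  (b) Q = -0.1658 VAR  (c) S = 0.1688 VA  (d) PF = 0.1891 (leading)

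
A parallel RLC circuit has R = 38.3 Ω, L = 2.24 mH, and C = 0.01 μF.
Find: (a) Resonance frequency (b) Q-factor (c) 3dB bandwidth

Step 1 — Resonance: ω₀ = 1/√(LC) = 1/√(0.00224·1e-08) = 2.113e+05 rad/s.
Step 2 — f₀ = ω₀/(2π) = 3.363e+04 Hz.
Step 3 — Parallel Q: Q = R/(ω₀L) = 38.3/(2.113e+05·0.00224) = 0.08092.
Step 4 — Bandwidth: Δω = ω₀/Q = 2.611e+06 rad/s; BW = Δω/(2π) = 4.155e+05 Hz.

(a) f₀ = 3.363e+04 Hz  (b) Q = 0.08092  (c) BW = 4.155e+05 Hz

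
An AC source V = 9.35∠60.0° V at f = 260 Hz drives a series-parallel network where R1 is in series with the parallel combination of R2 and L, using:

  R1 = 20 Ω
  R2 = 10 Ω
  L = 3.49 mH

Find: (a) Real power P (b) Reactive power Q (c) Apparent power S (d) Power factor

Step 1 — Angular frequency: ω = 2π·f = 2π·260 = 1634 rad/s.
Step 2 — Component impedances:
  R1: Z = R = 20 Ω
  R2: Z = R = 10 Ω
  L: Z = jωL = j·1634·0.00349 = 0 + j5.701 Ω
Step 3 — Parallel branch: R2 || L = 1/(1/R2 + 1/L) = 2.453 + j4.303 Ω.
Step 4 — Series with R1: Z_total = R1 + (R2 || L) = 22.45 + j4.303 Ω = 22.86∠10.8° Ω.
Step 5 — Source phasor: V = 9.35∠60.0° V = 4.675 + j8.097 V.
Step 6 — Current: I = V / Z = 0.2675 + j0.3094 A = 0.409∠49.2° A.
Step 7 — Complex power: S = V·I* = 3.756 + j0.7197 VA.
Step 8 — Real power: P = Re(S) = 3.756 W.
Step 9 — Reactive power: Q = Im(S) = 0.7197 VAR.
Step 10 — Apparent power: |S| = 3.824 VA.
Step 11 — Power factor: PF = P/|S| = 0.9821 (lagging).

(a) P = 3.756 W  (b) Q = 0.7197 VAR  (c) S = 3.824 VA  (d) PF = 0.9821 (lagging)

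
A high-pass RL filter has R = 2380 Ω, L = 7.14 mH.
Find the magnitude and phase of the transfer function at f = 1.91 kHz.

Step 1 — Angular frequency: ω = 2π·1910 = 1.2e+04 rad/s.
Step 2 — Transfer function: H(jω) = jωL/(R + jωL).
Step 3 — Numerator jωL = j·85.69; denominator R + jωL = 2380 + j85.69.
Step 4 — H = 0.001295 + j0.03596.
Step 5 — Magnitude: |H| = 0.03598 (-28.9 dB); phase: φ = 87.9°.

|H| = 0.03598 (-28.9 dB), φ = 87.9°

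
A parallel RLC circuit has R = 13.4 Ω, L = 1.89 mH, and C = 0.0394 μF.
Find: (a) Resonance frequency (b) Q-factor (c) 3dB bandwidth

Step 1 — Resonance: ω₀ = 1/√(LC) = 1/√(0.00189·3.94e-08) = 1.159e+05 rad/s.
Step 2 — f₀ = ω₀/(2π) = 1.844e+04 Hz.
Step 3 — Parallel Q: Q = R/(ω₀L) = 13.4/(1.159e+05·0.00189) = 0.06118.
Step 4 — Bandwidth: Δω = ω₀/Q = 1.894e+06 rad/s; BW = Δω/(2π) = 3.015e+05 Hz.

(a) f₀ = 1.844e+04 Hz  (b) Q = 0.06118  (c) BW = 3.015e+05 Hz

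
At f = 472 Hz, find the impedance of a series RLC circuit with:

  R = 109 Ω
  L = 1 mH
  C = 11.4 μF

Step 1 — Angular frequency: ω = 2π·f = 2π·472 = 2966 rad/s.
Step 2 — Component impedances:
  R: Z = R = 109 Ω
  L: Z = jωL = j·2966·0.001 = 0 + j2.966 Ω
  C: Z = 1/(jωC) = -j/(ω·C) = 0 - j29.58 Ω
Step 3 — Series combination: Z_total = R + L + C = 109 - j26.61 Ω = 112.2∠-13.7° Ω.

Z = 109 - j26.61 Ω = 112.2∠-13.7° Ω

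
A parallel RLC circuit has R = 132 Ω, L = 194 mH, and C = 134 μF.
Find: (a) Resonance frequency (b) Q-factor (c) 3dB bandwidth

Step 1 — Resonance: ω₀ = 1/√(LC) = 1/√(0.194·0.000134) = 196.1 rad/s.
Step 2 — f₀ = ω₀/(2π) = 31.22 Hz.
Step 3 — Parallel Q: Q = R/(ω₀L) = 132/(196.1·0.194) = 3.469.
Step 4 — Bandwidth: Δω = ω₀/Q = 56.54 rad/s; BW = Δω/(2π) = 8.998 Hz.

(a) f₀ = 31.22 Hz  (b) Q = 3.469  (c) BW = 8.998 Hz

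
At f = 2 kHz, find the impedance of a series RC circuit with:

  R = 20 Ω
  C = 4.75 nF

Step 1 — Angular frequency: ω = 2π·f = 2π·2000 = 1.257e+04 rad/s.
Step 2 — Component impedances:
  R: Z = R = 20 Ω
  C: Z = 1/(jωC) = -j/(ω·C) = 0 - j1.675e+04 Ω
Step 3 — Series combination: Z_total = R + C = 20 - j1.675e+04 Ω = 1.675e+04∠-89.9° Ω.

Z = 20 - j1.675e+04 Ω = 1.675e+04∠-89.9° Ω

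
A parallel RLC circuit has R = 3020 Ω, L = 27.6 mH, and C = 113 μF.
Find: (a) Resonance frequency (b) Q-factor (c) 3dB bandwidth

Step 1 — Resonance: ω₀ = 1/√(LC) = 1/√(0.0276·0.000113) = 566.2 rad/s.
Step 2 — f₀ = ω₀/(2π) = 90.12 Hz.
Step 3 — Parallel Q: Q = R/(ω₀L) = 3020/(566.2·0.0276) = 193.2.
Step 4 — Bandwidth: Δω = ω₀/Q = 2.93 rad/s; BW = Δω/(2π) = 0.4664 Hz.

(a) f₀ = 90.12 Hz  (b) Q = 193.2  (c) BW = 0.4664 Hz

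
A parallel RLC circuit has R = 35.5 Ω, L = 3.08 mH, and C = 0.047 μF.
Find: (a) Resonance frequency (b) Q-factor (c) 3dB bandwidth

Step 1 — Resonance: ω₀ = 1/√(LC) = 1/√(0.00308·4.7e-08) = 8.311e+04 rad/s.
Step 2 — f₀ = ω₀/(2π) = 1.323e+04 Hz.
Step 3 — Parallel Q: Q = R/(ω₀L) = 35.5/(8.311e+04·0.00308) = 0.1387.
Step 4 — Bandwidth: Δω = ω₀/Q = 5.993e+05 rad/s; BW = Δω/(2π) = 9.539e+04 Hz.

(a) f₀ = 1.323e+04 Hz  (b) Q = 0.1387  (c) BW = 9.539e+04 Hz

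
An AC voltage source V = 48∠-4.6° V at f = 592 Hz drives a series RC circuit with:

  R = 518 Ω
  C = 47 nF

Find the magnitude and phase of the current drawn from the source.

Step 1 — Angular frequency: ω = 2π·f = 2π·592 = 3720 rad/s.
Step 2 — Component impedances:
  R: Z = R = 518 Ω
  C: Z = 1/(jωC) = -j/(ω·C) = 0 - j5720 Ω
Step 3 — Series combination: Z_total = R + C = 518 - j5720 Ω = 5743∠-84.8° Ω.
Step 4 — Source phasor: V = 48∠-4.6° V = 47.85 - j3.85 V.
Step 5 — Ohm's law: I = V / Z_total = (47.85 - j3.85) / (518 - j5720) = 0.001419 + j0.008236 A.
Step 6 — Convert to polar: |I| = 0.008357 A, ∠I = 80.2°.

I = 0.008357∠80.2° A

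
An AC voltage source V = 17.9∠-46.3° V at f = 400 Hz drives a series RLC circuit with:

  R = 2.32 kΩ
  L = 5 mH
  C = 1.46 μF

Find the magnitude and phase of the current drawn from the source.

Step 1 — Angular frequency: ω = 2π·f = 2π·400 = 2513 rad/s.
Step 2 — Component impedances:
  R: Z = R = 2320 Ω
  L: Z = jωL = j·2513·0.005 = 0 + j12.57 Ω
  C: Z = 1/(jωC) = -j/(ω·C) = 0 - j272.5 Ω
Step 3 — Series combination: Z_total = R + L + C = 2320 - j260 Ω = 2335∠-6.4° Ω.
Step 4 — Source phasor: V = 17.9∠-46.3° V = 12.37 - j12.94 V.
Step 5 — Ohm's law: I = V / Z_total = (12.37 - j12.94) / (2320 - j260) = 0.005882 - j0.004919 A.
Step 6 — Convert to polar: |I| = 0.007668 A, ∠I = -39.9°.

I = 0.007668∠-39.9° A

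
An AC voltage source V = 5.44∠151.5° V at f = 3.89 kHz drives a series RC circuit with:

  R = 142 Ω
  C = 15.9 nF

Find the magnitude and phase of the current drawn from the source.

Step 1 — Angular frequency: ω = 2π·f = 2π·3890 = 2.444e+04 rad/s.
Step 2 — Component impedances:
  R: Z = R = 142 Ω
  C: Z = 1/(jωC) = -j/(ω·C) = 0 - j2573 Ω
Step 3 — Series combination: Z_total = R + C = 142 - j2573 Ω = 2577∠-86.8° Ω.
Step 4 — Source phasor: V = 5.44∠151.5° V = -4.781 + j2.596 V.
Step 5 — Ohm's law: I = V / Z_total = (-4.781 + j2.596) / (142 - j2573) = -0.001108 - j0.001797 A.
Step 6 — Convert to polar: |I| = 0.002111 A, ∠I = -121.7°.

I = 0.002111∠-121.7° A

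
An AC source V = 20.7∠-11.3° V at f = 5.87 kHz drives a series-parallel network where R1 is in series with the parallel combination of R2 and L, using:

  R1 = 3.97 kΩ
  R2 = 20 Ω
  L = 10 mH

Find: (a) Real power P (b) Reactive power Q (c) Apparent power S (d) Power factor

Step 1 — Angular frequency: ω = 2π·f = 2π·5870 = 3.688e+04 rad/s.
Step 2 — Component impedances:
  R1: Z = R = 3970 Ω
  R2: Z = R = 20 Ω
  L: Z = jωL = j·3.688e+04·0.01 = 0 + j368.8 Ω
Step 3 — Parallel branch: R2 || L = 1/(1/R2 + 1/L) = 19.94 + j1.081 Ω.
Step 4 — Series with R1: Z_total = R1 + (R2 || L) = 3990 + j1.081 Ω = 3990∠0.0° Ω.
Step 5 — Source phasor: V = 20.7∠-11.3° V = 20.3 - j4.056 V.
Step 6 — Current: I = V / Z = 0.005087 - j0.001018 A = 0.005188∠-11.3° A.
Step 7 — Complex power: S = V·I* = 0.1074 + j2.911e-05 VA.
Step 8 — Real power: P = Re(S) = 0.1074 W.
Step 9 — Reactive power: Q = Im(S) = 2.911e-05 VAR.
Step 10 — Apparent power: |S| = 0.1074 VA.
Step 11 — Power factor: PF = P/|S| = 1 (lagging).

(a) P = 0.1074 W  (b) Q = 2.911e-05 VAR  (c) S = 0.1074 VA  (d) PF = 1 (lagging)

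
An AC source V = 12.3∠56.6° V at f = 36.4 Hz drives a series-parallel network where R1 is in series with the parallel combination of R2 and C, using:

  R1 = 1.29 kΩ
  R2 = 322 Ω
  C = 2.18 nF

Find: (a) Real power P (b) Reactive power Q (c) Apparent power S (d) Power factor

Step 1 — Angular frequency: ω = 2π·f = 2π·36.4 = 228.7 rad/s.
Step 2 — Component impedances:
  R1: Z = R = 1290 Ω
  R2: Z = R = 322 Ω
  C: Z = 1/(jωC) = -j/(ω·C) = 0 - j2.006e+06 Ω
Step 3 — Parallel branch: R2 || C = 1/(1/R2 + 1/C) = 322 - j0.0517 Ω.
Step 4 — Series with R1: Z_total = R1 + (R2 || C) = 1612 - j0.0517 Ω = 1612∠-0.0° Ω.
Step 5 — Source phasor: V = 12.3∠56.6° V = 6.771 + j10.27 V.
Step 6 — Current: I = V / Z = 0.0042 + j0.00637 A = 0.00763∠56.6° A.
Step 7 — Complex power: S = V·I* = 0.09385 - j3.01e-06 VA.
Step 8 — Real power: P = Re(S) = 0.09385 W.
Step 9 — Reactive power: Q = Im(S) = -3.01e-06 VAR.
Step 10 — Apparent power: |S| = 0.09385 VA.
Step 11 — Power factor: PF = P/|S| = 1 (leading).

(a) P = 0.09385 W  (b) Q = -3.01e-06 VAR  (c) S = 0.09385 VA  (d) PF = 1 (leading)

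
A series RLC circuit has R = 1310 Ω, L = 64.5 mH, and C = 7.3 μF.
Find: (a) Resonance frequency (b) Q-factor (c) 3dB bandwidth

Step 1 — Resonance: ω₀ = 1/√(LC) = 1/√(0.0645·7.3e-06) = 1457 rad/s.
Step 2 — f₀ = ω₀/(2π) = 231.9 Hz.
Step 3 — Series Q: Q = ω₀L/R = 1457·0.0645/1310 = 0.07175.
Step 4 — Bandwidth: Δω = ω₀/Q = 2.031e+04 rad/s; BW = Δω/(2π) = 3232 Hz.

(a) f₀ = 231.9 Hz  (b) Q = 0.07175  (c) BW = 3232 Hz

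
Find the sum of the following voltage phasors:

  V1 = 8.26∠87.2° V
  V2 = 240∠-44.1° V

Step 1 — Convert each phasor to rectangular form:
  V1 = 8.26·(cos(87.2°) + j·sin(87.2°)) = 0.4035 + j8.25 V
  V2 = 240·(cos(-44.1°) + j·sin(-44.1°)) = 172.4 - j167 V
Step 2 — Sum components: V_total = 172.8 - j158.8 V.
Step 3 — Convert to polar: |V_total| = 234.6 V, ∠V_total = -42.6°.

V_total = 234.6∠-42.6° V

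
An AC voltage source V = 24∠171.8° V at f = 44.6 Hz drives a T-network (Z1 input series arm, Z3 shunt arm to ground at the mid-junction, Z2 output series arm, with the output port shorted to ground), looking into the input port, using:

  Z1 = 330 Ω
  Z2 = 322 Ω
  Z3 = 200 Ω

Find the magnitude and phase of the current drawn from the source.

Step 1 — Angular frequency: ω = 2π·f = 2π·44.6 = 280.2 rad/s.
Step 2 — Component impedances:
  Z1: Z = R = 330 Ω
  Z2: Z = R = 322 Ω
  Z3: Z = R = 200 Ω
Step 3 — With the output port shorted to ground, the output series arm Z2 runs from the junction to ground; the shunt arm Z3 also runs from the junction to ground. They appear in parallel: Z3 || Z2 = 123.4 Ω.
Step 4 — Series with input arm Z1: Z_in = Z1 + (Z3 || Z2) = 453.4 Ω = 453.4∠0.0° Ω.
Step 5 — Source phasor: V = 24∠171.8° V = -23.75 + j3.423 V.
Step 6 — Ohm's law: I = V / Z_total = (-23.75 + j3.423) / (453.4) = -0.0524 + j0.00755 A.
Step 7 — Convert to polar: |I| = 0.05294 A, ∠I = 171.8°.

I = 0.05294∠171.8° A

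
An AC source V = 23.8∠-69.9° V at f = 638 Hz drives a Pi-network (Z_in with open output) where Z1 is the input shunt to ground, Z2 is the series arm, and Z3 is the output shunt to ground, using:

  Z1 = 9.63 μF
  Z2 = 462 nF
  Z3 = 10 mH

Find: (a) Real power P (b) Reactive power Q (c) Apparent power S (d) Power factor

Step 1 — Angular frequency: ω = 2π·f = 2π·638 = 4009 rad/s.
Step 2 — Component impedances:
  Z1: Z = 1/(jωC) = -j/(ω·C) = 0 - j25.9 Ω
  Z2: Z = 1/(jωC) = -j/(ω·C) = 0 - j540 Ω
  Z3: Z = jωL = j·4009·0.01 = 0 + j40.09 Ω
Step 3 — With open output, the series arm Z2 and the output shunt Z3 appear in series to ground: Z2 + Z3 = 0 - j499.9 Ω.
Step 4 — Parallel with input shunt Z1: Z_in = Z1 || (Z2 + Z3) = 0 - j24.63 Ω = 24.63∠-90.0° Ω.
Step 5 — Source phasor: V = 23.8∠-69.9° V = 8.179 - j22.35 V.
Step 6 — Current: I = V / Z = 0.9075 + j0.3321 A = 0.9664∠20.1° A.
Step 7 — Complex power: S = V·I* = 0 - j23 VA.
Step 8 — Real power: P = Re(S) = 0 W.
Step 9 — Reactive power: Q = Im(S) = -23 VAR.
Step 10 — Apparent power: |S| = 23 VA.
Step 11 — Power factor: PF = P/|S| = 0 (leading).

(a) P = 0 W  (b) Q = -23 VAR  (c) S = 23 VA  (d) PF = 0 (leading)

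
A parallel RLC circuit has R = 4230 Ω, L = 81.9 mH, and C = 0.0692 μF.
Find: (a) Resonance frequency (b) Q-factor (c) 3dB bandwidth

Step 1 — Resonance: ω₀ = 1/√(LC) = 1/√(0.0819·6.92e-08) = 1.328e+04 rad/s.
Step 2 — f₀ = ω₀/(2π) = 2114 Hz.
Step 3 — Parallel Q: Q = R/(ω₀L) = 4230/(1.328e+04·0.0819) = 3.888.
Step 4 — Bandwidth: Δω = ω₀/Q = 3416 rad/s; BW = Δω/(2π) = 543.7 Hz.

(a) f₀ = 2114 Hz  (b) Q = 3.888  (c) BW = 543.7 Hz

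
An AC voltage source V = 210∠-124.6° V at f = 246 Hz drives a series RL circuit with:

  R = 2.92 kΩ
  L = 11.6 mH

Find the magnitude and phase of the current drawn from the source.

Step 1 — Angular frequency: ω = 2π·f = 2π·246 = 1546 rad/s.
Step 2 — Component impedances:
  R: Z = R = 2920 Ω
  L: Z = jωL = j·1546·0.0116 = 0 + j17.93 Ω
Step 3 — Series combination: Z_total = R + L = 2920 + j17.93 Ω = 2920∠0.4° Ω.
Step 4 — Source phasor: V = 210∠-124.6° V = -119.2 - j172.9 V.
Step 5 — Ohm's law: I = V / Z_total = (-119.2 - j172.9) / (2920 + j17.93) = -0.0412 - j0.05895 A.
Step 6 — Convert to polar: |I| = 0.07192 A, ∠I = -125.0°.

I = 0.07192∠-125.0° A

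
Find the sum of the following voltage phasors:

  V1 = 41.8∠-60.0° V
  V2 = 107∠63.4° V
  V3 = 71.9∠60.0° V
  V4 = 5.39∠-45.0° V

Step 1 — Convert each phasor to rectangular form:
  V1 = 41.8·(cos(-60.0°) + j·sin(-60.0°)) = 20.9 - j36.2 V
  V2 = 107·(cos(63.4°) + j·sin(63.4°)) = 47.91 + j95.67 V
  V3 = 71.9·(cos(60.0°) + j·sin(60.0°)) = 35.95 + j62.27 V
  V4 = 5.39·(cos(-45.0°) + j·sin(-45.0°)) = 3.811 - j3.811 V
Step 2 — Sum components: V_total = 108.6 + j117.9 V.
Step 3 — Convert to polar: |V_total| = 160.3 V, ∠V_total = 47.4°.

V_total = 160.3∠47.4° V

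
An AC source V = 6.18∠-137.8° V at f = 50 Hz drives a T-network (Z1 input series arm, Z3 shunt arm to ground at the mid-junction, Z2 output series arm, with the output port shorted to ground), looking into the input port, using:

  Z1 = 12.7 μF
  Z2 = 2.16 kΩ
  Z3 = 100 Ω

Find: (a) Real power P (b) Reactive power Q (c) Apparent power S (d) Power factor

Step 1 — Angular frequency: ω = 2π·f = 2π·50 = 314.2 rad/s.
Step 2 — Component impedances:
  Z1: Z = 1/(jωC) = -j/(ω·C) = 0 - j250.6 Ω
  Z2: Z = R = 2160 Ω
  Z3: Z = R = 100 Ω
Step 3 — With the output port shorted to ground, the output series arm Z2 runs from the junction to ground; the shunt arm Z3 also runs from the junction to ground. They appear in parallel: Z3 || Z2 = 95.58 Ω.
Step 4 — Series with input arm Z1: Z_in = Z1 + (Z3 || Z2) = 95.58 - j250.6 Ω = 268.2∠-69.1° Ω.
Step 5 — Source phasor: V = 6.18∠-137.8° V = -4.578 - j4.151 V.
Step 6 — Current: I = V / Z = 0.008379 - j0.02146 A = 0.02304∠-68.7° A.
Step 7 — Complex power: S = V·I* = 0.05073 - j0.133 VA.
Step 8 — Real power: P = Re(S) = 0.05073 W.
Step 9 — Reactive power: Q = Im(S) = -0.133 VAR.
Step 10 — Apparent power: |S| = 0.1424 VA.
Step 11 — Power factor: PF = P/|S| = 0.3563 (leading).

(a) P = 0.05073 W  (b) Q = -0.133 VAR  (c) S = 0.1424 VA  (d) PF = 0.3563 (leading)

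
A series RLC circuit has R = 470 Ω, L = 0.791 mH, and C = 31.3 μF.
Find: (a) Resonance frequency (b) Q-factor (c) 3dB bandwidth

Step 1 — Resonance: ω₀ = 1/√(LC) = 1/√(0.000791·3.13e-05) = 6355 rad/s.
Step 2 — f₀ = ω₀/(2π) = 1011 Hz.
Step 3 — Series Q: Q = ω₀L/R = 6355·0.000791/470 = 0.0107.
Step 4 — Bandwidth: Δω = ω₀/Q = 5.942e+05 rad/s; BW = Δω/(2π) = 9.457e+04 Hz.

(a) f₀ = 1011 Hz  (b) Q = 0.0107  (c) BW = 9.457e+04 Hz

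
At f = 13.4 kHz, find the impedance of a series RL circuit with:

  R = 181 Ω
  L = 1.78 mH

Step 1 — Angular frequency: ω = 2π·f = 2π·1.34e+04 = 8.419e+04 rad/s.
Step 2 — Component impedances:
  R: Z = R = 181 Ω
  L: Z = jωL = j·8.419e+04·0.00178 = 0 + j149.9 Ω
Step 3 — Series combination: Z_total = R + L = 181 + j149.9 Ω = 235∠39.6° Ω.

Z = 181 + j149.9 Ω = 235∠39.6° Ω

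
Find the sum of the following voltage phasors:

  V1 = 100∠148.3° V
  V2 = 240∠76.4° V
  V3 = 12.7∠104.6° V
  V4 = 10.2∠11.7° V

Step 1 — Convert each phasor to rectangular form:
  V1 = 100·(cos(148.3°) + j·sin(148.3°)) = -85.08 + j52.55 V
  V2 = 240·(cos(76.4°) + j·sin(76.4°)) = 56.43 + j233.3 V
  V3 = 12.7·(cos(104.6°) + j·sin(104.6°)) = -3.201 + j12.29 V
  V4 = 10.2·(cos(11.7°) + j·sin(11.7°)) = 9.988 + j2.068 V
Step 2 — Sum components: V_total = -21.86 + j300.2 V.
Step 3 — Convert to polar: |V_total| = 301 V, ∠V_total = 94.2°.

V_total = 301∠94.2° V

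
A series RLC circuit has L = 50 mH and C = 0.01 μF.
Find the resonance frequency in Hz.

Step 1 — Resonance condition Im(Z)=0 gives ω₀ = 1/√(LC).
Step 2 — ω₀ = 1/√(0.05·1e-08) = 4.472e+04 rad/s.
Step 3 — f₀ = ω₀/(2π) = 7118 Hz.

f₀ = 7118 Hz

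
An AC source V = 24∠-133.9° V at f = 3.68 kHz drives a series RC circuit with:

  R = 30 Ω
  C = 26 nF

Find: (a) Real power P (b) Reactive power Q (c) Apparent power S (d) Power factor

Step 1 — Angular frequency: ω = 2π·f = 2π·3680 = 2.312e+04 rad/s.
Step 2 — Component impedances:
  R: Z = R = 30 Ω
  C: Z = 1/(jωC) = -j/(ω·C) = 0 - j1663 Ω
Step 3 — Series combination: Z_total = R + C = 30 - j1663 Ω = 1664∠-89.0° Ω.
Step 4 — Source phasor: V = 24∠-133.9° V = -16.64 - j17.29 V.
Step 5 — Current: I = V / Z = 0.01021 - j0.01019 A = 0.01443∠-44.9° A.
Step 6 — Complex power: S = V·I* = 0.006243 - j0.3462 VA.
Step 7 — Real power: P = Re(S) = 0.006243 W.
Step 8 — Reactive power: Q = Im(S) = -0.3462 VAR.
Step 9 — Apparent power: |S| = 0.3462 VA.
Step 10 — Power factor: PF = P/|S| = 0.01803 (leading).

(a) P = 0.006243 W  (b) Q = -0.3462 VAR  (c) S = 0.3462 VA  (d) PF = 0.01803 (leading)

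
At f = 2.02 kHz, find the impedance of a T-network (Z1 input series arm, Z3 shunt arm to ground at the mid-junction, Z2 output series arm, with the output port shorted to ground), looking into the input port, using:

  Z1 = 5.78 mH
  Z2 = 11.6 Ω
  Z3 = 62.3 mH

Step 1 — Angular frequency: ω = 2π·f = 2π·2020 = 1.269e+04 rad/s.
Step 2 — Component impedances:
  Z1: Z = jωL = j·1.269e+04·0.00578 = 0 + j73.36 Ω
  Z2: Z = R = 11.6 Ω
  Z3: Z = jωL = j·1.269e+04·0.0623 = 0 + j790.7 Ω
Step 3 — With the output port shorted to ground, the output series arm Z2 runs from the junction to ground; the shunt arm Z3 also runs from the junction to ground. They appear in parallel: Z3 || Z2 = 11.6 + j0.1701 Ω.
Step 4 — Series with input arm Z1: Z_in = Z1 + (Z3 || Z2) = 11.6 + j73.53 Ω = 74.44∠81.0° Ω.

Z = 11.6 + j73.53 Ω = 74.44∠81.0° Ω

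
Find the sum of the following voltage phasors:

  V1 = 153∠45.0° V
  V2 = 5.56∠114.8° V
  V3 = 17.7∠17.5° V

Step 1 — Convert each phasor to rectangular form:
  V1 = 153·(cos(45.0°) + j·sin(45.0°)) = 108.2 + j108.2 V
  V2 = 5.56·(cos(114.8°) + j·sin(114.8°)) = -2.332 + j5.047 V
  V3 = 17.7·(cos(17.5°) + j·sin(17.5°)) = 16.88 + j5.322 V
Step 2 — Sum components: V_total = 122.7 + j118.6 V.
Step 3 — Convert to polar: |V_total| = 170.6 V, ∠V_total = 44.0°.

V_total = 170.6∠44.0° V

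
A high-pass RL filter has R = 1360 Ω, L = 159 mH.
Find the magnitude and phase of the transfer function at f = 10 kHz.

Step 1 — Angular frequency: ω = 2π·1e+04 = 6.283e+04 rad/s.
Step 2 — Transfer function: H(jω) = jωL/(R + jωL).
Step 3 — Numerator jωL = j·9990; denominator R + jωL = 1360 + j9990.
Step 4 — H = 0.9818 + j0.1337.
Step 5 — Magnitude: |H| = 0.9909 (-0.1 dB); phase: φ = 7.8°.

|H| = 0.9909 (-0.1 dB), φ = 7.8°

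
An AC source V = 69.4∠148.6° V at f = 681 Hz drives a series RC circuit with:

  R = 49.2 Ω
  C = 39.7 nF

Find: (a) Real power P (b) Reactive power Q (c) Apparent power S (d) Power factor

Step 1 — Angular frequency: ω = 2π·f = 2π·681 = 4279 rad/s.
Step 2 — Component impedances:
  R: Z = R = 49.2 Ω
  C: Z = 1/(jωC) = -j/(ω·C) = 0 - j5887 Ω
Step 3 — Series combination: Z_total = R + C = 49.2 - j5887 Ω = 5887∠-89.5° Ω.
Step 4 — Source phasor: V = 69.4∠148.6° V = -59.24 + j36.16 V.
Step 5 — Current: I = V / Z = -0.006226 - j0.01001 A = 0.01179∠-121.9° A.
Step 6 — Complex power: S = V·I* = 0.006837 - j0.8181 VA.
Step 7 — Real power: P = Re(S) = 0.006837 W.
Step 8 — Reactive power: Q = Im(S) = -0.8181 VAR.
Step 9 — Apparent power: |S| = 0.8181 VA.
Step 10 — Power factor: PF = P/|S| = 0.008357 (leading).

(a) P = 0.006837 W  (b) Q = -0.8181 VAR  (c) S = 0.8181 VA  (d) PF = 0.008357 (leading)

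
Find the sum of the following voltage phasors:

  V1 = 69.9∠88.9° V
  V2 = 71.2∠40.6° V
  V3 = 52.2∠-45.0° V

Step 1 — Convert each phasor to rectangular form:
  V1 = 69.9·(cos(88.9°) + j·sin(88.9°)) = 1.342 + j69.89 V
  V2 = 71.2·(cos(40.6°) + j·sin(40.6°)) = 54.06 + j46.34 V
  V3 = 52.2·(cos(-45.0°) + j·sin(-45.0°)) = 36.91 - j36.91 V
Step 2 — Sum components: V_total = 92.31 + j79.31 V.
Step 3 — Convert to polar: |V_total| = 121.7 V, ∠V_total = 40.7°.

V_total = 121.7∠40.7° V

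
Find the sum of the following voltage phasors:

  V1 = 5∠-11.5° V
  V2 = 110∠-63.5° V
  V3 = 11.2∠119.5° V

Step 1 — Convert each phasor to rectangular form:
  V1 = 5·(cos(-11.5°) + j·sin(-11.5°)) = 4.9 - j0.9968 V
  V2 = 110·(cos(-63.5°) + j·sin(-63.5°)) = 49.08 - j98.44 V
  V3 = 11.2·(cos(119.5°) + j·sin(119.5°)) = -5.515 + j9.748 V
Step 2 — Sum components: V_total = 48.47 - j89.69 V.
Step 3 — Convert to polar: |V_total| = 101.9 V, ∠V_total = -61.6°.

V_total = 101.9∠-61.6° V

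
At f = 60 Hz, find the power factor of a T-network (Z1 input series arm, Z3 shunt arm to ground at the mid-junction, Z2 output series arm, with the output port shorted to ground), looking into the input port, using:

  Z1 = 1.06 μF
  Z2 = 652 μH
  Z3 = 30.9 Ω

Step 1 — Angular frequency: ω = 2π·f = 2π·60 = 377 rad/s.
Step 2 — Component impedances:
  Z1: Z = 1/(jωC) = -j/(ω·C) = 0 - j2502 Ω
  Z2: Z = jωL = j·377·0.000652 = 0 + j0.2458 Ω
  Z3: Z = R = 30.9 Ω
Step 3 — With the output port shorted to ground, the output series arm Z2 runs from the junction to ground; the shunt arm Z3 also runs from the junction to ground. They appear in parallel: Z3 || Z2 = 0.001955 + j0.2458 Ω.
Step 4 — Series with input arm Z1: Z_in = Z1 + (Z3 || Z2) = 0.001955 - j2502 Ω = 2502∠-90.0° Ω.
Step 5 — Power factor: PF = cos(φ) = Re(Z)/|Z| = 0.001955/2502 = 7.814e-07.
Step 6 — Type: Im(Z) = -2502 ⇒ leading (phase φ = -90.0°).

PF = 7.814e-07 (leading, φ = -90.0°)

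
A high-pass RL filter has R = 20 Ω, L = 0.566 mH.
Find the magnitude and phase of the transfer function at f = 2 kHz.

Step 1 — Angular frequency: ω = 2π·2000 = 1.257e+04 rad/s.
Step 2 — Transfer function: H(jω) = jωL/(R + jωL).
Step 3 — Numerator jωL = j·7.113; denominator R + jωL = 20 + j7.113.
Step 4 — H = 0.1123 + j0.3157.
Step 5 — Magnitude: |H| = 0.3351 (-9.5 dB); phase: φ = 70.4°.

|H| = 0.3351 (-9.5 dB), φ = 70.4°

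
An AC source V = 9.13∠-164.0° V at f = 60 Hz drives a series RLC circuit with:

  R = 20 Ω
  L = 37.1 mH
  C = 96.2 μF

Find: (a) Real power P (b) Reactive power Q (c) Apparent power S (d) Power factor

Step 1 — Angular frequency: ω = 2π·f = 2π·60 = 377 rad/s.
Step 2 — Component impedances:
  R: Z = R = 20 Ω
  L: Z = jωL = j·377·0.0371 = 0 + j13.99 Ω
  C: Z = 1/(jωC) = -j/(ω·C) = 0 - j27.57 Ω
Step 3 — Series combination: Z_total = R + L + C = 20 - j13.59 Ω = 24.18∠-34.2° Ω.
Step 4 — Source phasor: V = 9.13∠-164.0° V = -8.776 - j2.517 V.
Step 5 — Current: I = V / Z = -0.2418 - j0.2901 A = 0.3776∠-129.8° A.
Step 6 — Complex power: S = V·I* = 2.852 - j1.937 VA.
Step 7 — Real power: P = Re(S) = 2.852 W.
Step 8 — Reactive power: Q = Im(S) = -1.937 VAR.
Step 9 — Apparent power: |S| = 3.448 VA.
Step 10 — Power factor: PF = P/|S| = 0.8272 (leading).

(a) P = 2.852 W  (b) Q = -1.937 VAR  (c) S = 3.448 VA  (d) PF = 0.8272 (leading)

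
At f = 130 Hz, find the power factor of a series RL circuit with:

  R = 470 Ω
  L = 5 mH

Step 1 — Angular frequency: ω = 2π·f = 2π·130 = 816.8 rad/s.
Step 2 — Component impedances:
  R: Z = R = 470 Ω
  L: Z = jωL = j·816.8·0.005 = 0 + j4.084 Ω
Step 3 — Series combination: Z_total = R + L = 470 + j4.084 Ω = 470∠0.5° Ω.
Step 4 — Power factor: PF = cos(φ) = Re(Z)/|Z| = 470/470 = 1.
Step 5 — Type: Im(Z) = 4.084 ⇒ lagging (phase φ = 0.5°).

PF = 1 (lagging, φ = 0.5°)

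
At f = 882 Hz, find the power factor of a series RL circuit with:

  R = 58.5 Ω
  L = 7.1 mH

Step 1 — Angular frequency: ω = 2π·f = 2π·882 = 5542 rad/s.
Step 2 — Component impedances:
  R: Z = R = 58.5 Ω
  L: Z = jωL = j·5542·0.0071 = 0 + j39.35 Ω
Step 3 — Series combination: Z_total = R + L = 58.5 + j39.35 Ω = 70.5∠33.9° Ω.
Step 4 — Power factor: PF = cos(φ) = Re(Z)/|Z| = 58.5/70.5 = 0.8298.
Step 5 — Type: Im(Z) = 39.35 ⇒ lagging (phase φ = 33.9°).

PF = 0.8298 (lagging, φ = 33.9°)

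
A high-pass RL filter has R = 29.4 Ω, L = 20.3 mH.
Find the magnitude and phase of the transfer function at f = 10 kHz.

Step 1 — Angular frequency: ω = 2π·1e+04 = 6.283e+04 rad/s.
Step 2 — Transfer function: H(jω) = jωL/(R + jωL).
Step 3 — Numerator jωL = j·1275; denominator R + jωL = 29.4 + j1275.
Step 4 — H = 0.9995 + j0.02304.
Step 5 — Magnitude: |H| = 0.9997 (-0.0 dB); phase: φ = 1.3°.

|H| = 0.9997 (-0.0 dB), φ = 1.3°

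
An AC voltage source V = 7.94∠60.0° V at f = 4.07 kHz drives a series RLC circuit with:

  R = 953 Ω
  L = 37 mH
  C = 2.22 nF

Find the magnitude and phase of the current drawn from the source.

Step 1 — Angular frequency: ω = 2π·f = 2π·4070 = 2.557e+04 rad/s.
Step 2 — Component impedances:
  R: Z = R = 953 Ω
  L: Z = jωL = j·2.557e+04·0.037 = 0 + j946.2 Ω
  C: Z = 1/(jωC) = -j/(ω·C) = 0 - j1.761e+04 Ω
Step 3 — Series combination: Z_total = R + L + C = 953 - j1.667e+04 Ω = 1.67e+04∠-86.7° Ω.
Step 4 — Source phasor: V = 7.94∠60.0° V = 3.97 + j6.876 V.
Step 5 — Ohm's law: I = V / Z_total = (3.97 + j6.876) / (953 - j1.667e+04) = -0.0003976 + j0.0002609 A.
Step 6 — Convert to polar: |I| = 0.0004756 A, ∠I = 146.7°.

I = 0.0004756∠146.7° A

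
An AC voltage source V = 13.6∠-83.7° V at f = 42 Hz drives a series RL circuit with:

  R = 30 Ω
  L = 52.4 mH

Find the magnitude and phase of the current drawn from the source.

Step 1 — Angular frequency: ω = 2π·f = 2π·42 = 263.9 rad/s.
Step 2 — Component impedances:
  R: Z = R = 30 Ω
  L: Z = jωL = j·263.9·0.0524 = 0 + j13.83 Ω
Step 3 — Series combination: Z_total = R + L = 30 + j13.83 Ω = 33.03∠24.7° Ω.
Step 4 — Source phasor: V = 13.6∠-83.7° V = 1.492 - j13.52 V.
Step 5 — Ohm's law: I = V / Z_total = (1.492 - j13.52) / (30 + j13.83) = -0.1303 - j0.3905 A.
Step 6 — Convert to polar: |I| = 0.4117 A, ∠I = -108.4°.

I = 0.4117∠-108.4° A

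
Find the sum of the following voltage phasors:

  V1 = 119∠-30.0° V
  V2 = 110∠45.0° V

Step 1 — Convert each phasor to rectangular form:
  V1 = 119·(cos(-30.0°) + j·sin(-30.0°)) = 103.1 - j59.5 V
  V2 = 110·(cos(45.0°) + j·sin(45.0°)) = 77.78 + j77.78 V
Step 2 — Sum components: V_total = 180.8 + j18.28 V.
Step 3 — Convert to polar: |V_total| = 181.8 V, ∠V_total = 5.8°.

V_total = 181.8∠5.8° V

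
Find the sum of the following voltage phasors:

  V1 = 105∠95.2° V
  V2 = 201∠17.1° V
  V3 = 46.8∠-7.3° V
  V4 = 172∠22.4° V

Step 1 — Convert each phasor to rectangular form:
  V1 = 105·(cos(95.2°) + j·sin(95.2°)) = -9.516 + j104.6 V
  V2 = 201·(cos(17.1°) + j·sin(17.1°)) = 192.1 + j59.1 V
  V3 = 46.8·(cos(-7.3°) + j·sin(-7.3°)) = 46.42 - j5.947 V
  V4 = 172·(cos(22.4°) + j·sin(22.4°)) = 159 + j65.54 V
Step 2 — Sum components: V_total = 388 + j223.3 V.
Step 3 — Convert to polar: |V_total| = 447.7 V, ∠V_total = 29.9°.

V_total = 447.7∠29.9° V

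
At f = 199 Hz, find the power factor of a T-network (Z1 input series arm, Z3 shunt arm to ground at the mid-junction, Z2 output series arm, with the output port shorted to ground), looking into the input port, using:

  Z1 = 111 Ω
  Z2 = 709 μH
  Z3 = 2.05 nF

Step 1 — Angular frequency: ω = 2π·f = 2π·199 = 1250 rad/s.
Step 2 — Component impedances:
  Z1: Z = R = 111 Ω
  Z2: Z = jωL = j·1250·0.000709 = 0 + j0.8865 Ω
  Z3: Z = 1/(jωC) = -j/(ω·C) = 0 - j3.901e+05 Ω
Step 3 — With the output port shorted to ground, the output series arm Z2 runs from the junction to ground; the shunt arm Z3 also runs from the junction to ground. They appear in parallel: Z3 || Z2 = 0 + j0.8865 Ω.
Step 4 — Series with input arm Z1: Z_in = Z1 + (Z3 || Z2) = 111 + j0.8865 Ω = 111∠0.5° Ω.
Step 5 — Power factor: PF = cos(φ) = Re(Z)/|Z| = 111/111 = 1.
Step 6 — Type: Im(Z) = 0.8865 ⇒ lagging (phase φ = 0.5°).

PF = 1 (lagging, φ = 0.5°)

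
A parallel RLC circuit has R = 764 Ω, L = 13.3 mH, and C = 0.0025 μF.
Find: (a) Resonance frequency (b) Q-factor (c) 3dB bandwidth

Step 1 — Resonance: ω₀ = 1/√(LC) = 1/√(0.0133·2.5e-09) = 1.734e+05 rad/s.
Step 2 — f₀ = ω₀/(2π) = 2.76e+04 Hz.
Step 3 — Parallel Q: Q = R/(ω₀L) = 764/(1.734e+05·0.0133) = 0.3312.
Step 4 — Bandwidth: Δω = ω₀/Q = 5.236e+05 rad/s; BW = Δω/(2π) = 8.333e+04 Hz.

(a) f₀ = 2.76e+04 Hz  (b) Q = 0.3312  (c) BW = 8.333e+04 Hz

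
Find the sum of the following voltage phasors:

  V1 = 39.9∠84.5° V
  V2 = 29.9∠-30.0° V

Step 1 — Convert each phasor to rectangular form:
  V1 = 39.9·(cos(84.5°) + j·sin(84.5°)) = 3.824 + j39.72 V
  V2 = 29.9·(cos(-30.0°) + j·sin(-30.0°)) = 25.89 - j14.95 V
Step 2 — Sum components: V_total = 29.72 + j24.77 V.
Step 3 — Convert to polar: |V_total| = 38.69 V, ∠V_total = 39.8°.

V_total = 38.69∠39.8° V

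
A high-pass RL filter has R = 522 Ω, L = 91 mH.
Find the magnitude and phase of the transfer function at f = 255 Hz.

Step 1 — Angular frequency: ω = 2π·255 = 1602 rad/s.
Step 2 — Transfer function: H(jω) = jωL/(R + jωL).
Step 3 — Numerator jωL = j·145.8; denominator R + jωL = 522 + j145.8.
Step 4 — H = 0.07237 + j0.2591.
Step 5 — Magnitude: |H| = 0.269 (-11.4 dB); phase: φ = 74.4°.

|H| = 0.269 (-11.4 dB), φ = 74.4°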